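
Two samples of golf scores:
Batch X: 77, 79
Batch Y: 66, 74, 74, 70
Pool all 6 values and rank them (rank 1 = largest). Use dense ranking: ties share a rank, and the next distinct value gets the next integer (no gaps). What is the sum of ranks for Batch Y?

15

Sorted (descending): 79, 77, 74, 74, 70, 66
The 2 values of 74 share dense rank 3.
Remaining distinct values take the next consecutive integers.
Batch Y values → pooled ranks: 66→5, 74→3, 74→3, 70→4
Rank sum = 5 + 3 + 3 + 4 = 15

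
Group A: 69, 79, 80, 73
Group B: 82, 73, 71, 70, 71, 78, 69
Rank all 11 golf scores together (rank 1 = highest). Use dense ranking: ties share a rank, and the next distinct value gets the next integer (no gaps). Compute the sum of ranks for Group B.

Sorted (descending): 82, 80, 79, 78, 73, 73, 71, 71, 70, 69, 69
The 2 values of 73 share dense rank 5.
The 2 values of 71 share dense rank 6.
The 2 values of 69 share dense rank 8.
Remaining distinct values take the next consecutive integers.
Group B values → pooled ranks: 82→1, 73→5, 71→6, 70→7, 71→6, 78→4, 69→8
Rank sum = 1 + 5 + 6 + 7 + 6 + 4 + 8 = 37

37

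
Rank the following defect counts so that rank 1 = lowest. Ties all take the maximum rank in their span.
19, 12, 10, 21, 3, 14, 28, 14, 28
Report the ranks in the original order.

Sorted (ascending): 3, 10, 12, 14, 14, 19, 21, 28, 28
The 2 values of 14 occupy positions 4–5 → each gets rank 5.
The 2 values of 28 occupy positions 8–9 → each gets rank 9.

6, 3, 2, 7, 1, 5, 9, 5, 9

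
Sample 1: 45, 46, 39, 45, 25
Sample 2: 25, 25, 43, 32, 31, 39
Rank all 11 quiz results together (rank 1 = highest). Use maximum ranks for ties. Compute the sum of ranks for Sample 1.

Sorted (descending): 46, 45, 45, 43, 39, 39, 32, 31, 25, 25, 25
The 2 values of 45 occupy positions 2–3 → each gets rank 3.
The 2 values of 39 occupy positions 5–6 → each gets rank 6.
The 3 values of 25 occupy positions 9–11 → each gets rank 11.
Sample 1 values → pooled ranks: 45→3, 46→1, 39→6, 45→3, 25→11
Rank sum = 3 + 1 + 6 + 3 + 11 = 24

24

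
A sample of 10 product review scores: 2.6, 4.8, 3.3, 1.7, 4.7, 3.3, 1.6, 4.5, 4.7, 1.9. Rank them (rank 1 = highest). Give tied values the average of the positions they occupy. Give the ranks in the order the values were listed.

7, 1, 5.5, 9, 2.5, 5.5, 10, 4, 2.5, 8

Sorted (descending): 4.8, 4.7, 4.7, 4.5, 3.3, 3.3, 2.6, 1.9, 1.7, 1.6
The 2 values of 4.7 occupy positions 2–3 → average rank (2+3)/2 = 2.5.
The 2 values of 3.3 occupy positions 5–6 → average rank (5+6)/2 = 5.5.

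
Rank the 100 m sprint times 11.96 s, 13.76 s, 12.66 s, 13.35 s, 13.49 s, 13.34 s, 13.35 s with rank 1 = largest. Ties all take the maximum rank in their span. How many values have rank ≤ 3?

2

Sorted (descending): 13.76, 13.49, 13.35, 13.35, 13.34, 12.66, 11.96
The 2 values of 13.35 occupy positions 3–4 → each gets rank 4.
Ranks ≤ 3: {1, 2} → 2 values.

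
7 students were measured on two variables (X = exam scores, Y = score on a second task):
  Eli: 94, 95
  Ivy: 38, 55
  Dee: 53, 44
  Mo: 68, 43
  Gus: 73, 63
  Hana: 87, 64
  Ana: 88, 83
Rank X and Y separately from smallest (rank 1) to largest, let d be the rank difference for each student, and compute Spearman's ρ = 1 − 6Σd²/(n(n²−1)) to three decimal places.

Ranks of variable 1: 7, 1, 2, 3, 4, 5, 6
Ranks of variable 2: 7, 3, 2, 1, 4, 5, 6
d = r₁ − r₂: 0, -2, 0, 2, 0, 0, 0
d²: 0, 4, 0, 4, 0, 0, 0; Σd² = 8
ρ = 1 − 6·8/(7·48) = 1 − 48/336 = 0.857

0.857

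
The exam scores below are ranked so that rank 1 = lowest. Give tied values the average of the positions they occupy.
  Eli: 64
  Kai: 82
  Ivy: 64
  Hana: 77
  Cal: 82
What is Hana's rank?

3

Sorted (ascending): 64, 64, 77, 82, 82
The 2 values of 64 occupy positions 1–2 → average rank (1+2)/2 = 1.5.
The 2 values of 82 occupy positions 4–5 → average rank (4+5)/2 = 4.5.
Hana has value 77 → rank 3.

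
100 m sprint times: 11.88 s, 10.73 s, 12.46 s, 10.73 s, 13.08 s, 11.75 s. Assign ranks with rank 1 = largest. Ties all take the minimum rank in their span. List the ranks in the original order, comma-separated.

Sorted (descending): 13.08, 12.46, 11.88, 11.75, 10.73, 10.73
The 2 values of 10.73 occupy positions 5–6 → each gets rank 5.

3, 5, 2, 5, 1, 4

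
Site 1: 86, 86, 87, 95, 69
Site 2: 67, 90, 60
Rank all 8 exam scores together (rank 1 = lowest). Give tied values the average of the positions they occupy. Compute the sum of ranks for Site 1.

Sorted (ascending): 60, 67, 69, 86, 86, 87, 90, 95
The 2 values of 86 occupy positions 4–5 → average rank (4+5)/2 = 4.5.
Site 1 values → pooled ranks: 86→4.5, 86→4.5, 87→6, 95→8, 69→3
Rank sum = 4.5 + 4.5 + 6 + 8 + 3 = 26

26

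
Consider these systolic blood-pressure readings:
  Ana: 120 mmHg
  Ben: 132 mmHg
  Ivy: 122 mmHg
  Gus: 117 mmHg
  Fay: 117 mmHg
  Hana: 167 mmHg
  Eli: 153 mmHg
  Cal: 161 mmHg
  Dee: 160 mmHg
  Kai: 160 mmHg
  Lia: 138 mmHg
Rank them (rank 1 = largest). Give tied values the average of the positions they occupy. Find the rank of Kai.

Sorted (descending): 167, 161, 160, 160, 153, 138, 132, 122, 120, 117, 117
The 2 values of 160 occupy positions 3–4 → average rank (3+4)/2 = 3.5.
The 2 values of 117 occupy positions 10–11 → average rank (10+11)/2 = 10.5.
Kai has value 160 mmHg → rank 3.5.

3.5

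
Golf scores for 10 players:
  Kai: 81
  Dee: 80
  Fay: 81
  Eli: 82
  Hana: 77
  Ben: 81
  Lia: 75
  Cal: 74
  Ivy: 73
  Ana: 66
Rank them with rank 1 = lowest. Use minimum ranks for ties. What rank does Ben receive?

Sorted (ascending): 66, 73, 74, 75, 77, 80, 81, 81, 81, 82
The 3 values of 81 occupy positions 7–9 → each gets rank 7.
Ben has value 81 → rank 7.

7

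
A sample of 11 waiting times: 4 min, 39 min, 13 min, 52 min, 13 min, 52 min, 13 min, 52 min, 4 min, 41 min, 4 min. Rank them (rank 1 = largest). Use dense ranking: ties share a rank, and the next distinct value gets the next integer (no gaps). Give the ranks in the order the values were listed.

Sorted (descending): 52, 52, 52, 41, 39, 13, 13, 13, 4, 4, 4
The 3 values of 52 share dense rank 1.
The 3 values of 13 share dense rank 4.
The 3 values of 4 share dense rank 5.
Remaining distinct values take the next consecutive integers.

5, 3, 4, 1, 4, 1, 4, 1, 5, 2, 5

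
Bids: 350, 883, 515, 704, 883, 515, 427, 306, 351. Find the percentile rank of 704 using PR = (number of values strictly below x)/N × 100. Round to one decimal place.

66.7

N = 9.
Strictly below 704: 6. Equal to 704: 1.
PR = 6/9 × 100 = 66.7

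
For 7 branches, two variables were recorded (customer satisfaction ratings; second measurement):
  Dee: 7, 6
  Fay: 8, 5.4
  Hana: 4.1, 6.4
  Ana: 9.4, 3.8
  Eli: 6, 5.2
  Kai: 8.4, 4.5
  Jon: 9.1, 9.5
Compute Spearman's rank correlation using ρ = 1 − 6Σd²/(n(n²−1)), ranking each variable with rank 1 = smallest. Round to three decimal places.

-0.357

Ranks of variable 1: 3, 4, 1, 7, 2, 5, 6
Ranks of variable 2: 5, 4, 6, 1, 3, 2, 7
d = r₁ − r₂: -2, 0, -5, 6, -1, 3, -1
d²: 4, 0, 25, 36, 1, 9, 1; Σd² = 76
ρ = 1 − 6·76/(7·48) = 1 − 456/336 = -0.357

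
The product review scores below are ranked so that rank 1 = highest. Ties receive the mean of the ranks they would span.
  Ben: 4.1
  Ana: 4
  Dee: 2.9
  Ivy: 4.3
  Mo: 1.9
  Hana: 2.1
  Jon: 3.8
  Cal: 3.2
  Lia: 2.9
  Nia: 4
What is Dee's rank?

7.5

Sorted (descending): 4.3, 4.1, 4, 4, 3.8, 3.2, 2.9, 2.9, 2.1, 1.9
The 2 values of 4 occupy positions 3–4 → average rank (3+4)/2 = 3.5.
The 2 values of 2.9 occupy positions 7–8 → average rank (7+8)/2 = 7.5.
Dee has value 2.9 → rank 7.5.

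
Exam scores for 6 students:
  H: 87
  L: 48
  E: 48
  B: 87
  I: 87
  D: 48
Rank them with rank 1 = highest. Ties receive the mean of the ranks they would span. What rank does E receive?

Sorted (descending): 87, 87, 87, 48, 48, 48
The 3 values of 87 occupy positions 1–3 → average rank 2.
The 3 values of 48 occupy positions 4–6 → average rank 5.
E has value 48 → rank 5.

5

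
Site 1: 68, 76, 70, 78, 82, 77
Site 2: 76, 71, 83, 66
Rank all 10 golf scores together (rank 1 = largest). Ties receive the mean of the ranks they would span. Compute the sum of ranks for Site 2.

23.5

Sorted (descending): 83, 82, 78, 77, 76, 76, 71, 70, 68, 66
The 2 values of 76 occupy positions 5–6 → average rank (5+6)/2 = 5.5.
Site 2 values → pooled ranks: 76→5.5, 71→7, 83→1, 66→10
Rank sum = 5.5 + 7 + 1 + 10 = 23.5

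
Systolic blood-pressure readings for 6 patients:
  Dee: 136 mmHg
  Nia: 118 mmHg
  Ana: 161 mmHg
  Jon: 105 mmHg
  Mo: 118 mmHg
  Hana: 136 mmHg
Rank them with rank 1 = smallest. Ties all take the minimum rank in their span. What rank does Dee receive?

Sorted (ascending): 105, 118, 118, 136, 136, 161
The 2 values of 118 occupy positions 2–3 → each gets rank 2.
The 2 values of 136 occupy positions 4–5 → each gets rank 4.
Dee has value 136 mmHg → rank 4.

4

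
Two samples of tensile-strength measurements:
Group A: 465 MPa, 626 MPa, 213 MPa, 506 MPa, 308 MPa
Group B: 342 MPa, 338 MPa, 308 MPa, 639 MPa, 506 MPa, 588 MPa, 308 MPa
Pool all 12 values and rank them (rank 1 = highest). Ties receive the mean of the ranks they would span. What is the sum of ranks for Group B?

43.5

Sorted (descending): 639, 626, 588, 506, 506, 465, 342, 338, 308, 308, 308, 213
The 2 values of 506 occupy positions 4–5 → average rank (4+5)/2 = 4.5.
The 3 values of 308 occupy positions 9–11 → average rank 10.
Group B values → pooled ranks: 342→7, 338→8, 308→10, 639→1, 506→4.5, 588→3, 308→10
Rank sum = 7 + 8 + 10 + 1 + 4.5 + 3 + 10 = 43.5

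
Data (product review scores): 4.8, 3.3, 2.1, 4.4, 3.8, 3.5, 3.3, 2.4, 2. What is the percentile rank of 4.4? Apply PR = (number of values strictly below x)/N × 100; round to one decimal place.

N = 9.
Strictly below 4.4: 7. Equal to 4.4: 1.
PR = 7/9 × 100 = 77.8

77.8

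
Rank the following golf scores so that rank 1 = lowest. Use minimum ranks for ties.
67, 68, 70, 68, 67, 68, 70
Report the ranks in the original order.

Sorted (ascending): 67, 67, 68, 68, 68, 70, 70
The 2 values of 67 occupy positions 1–2 → each gets rank 1.
The 3 values of 68 occupy positions 3–5 → each gets rank 3.
The 2 values of 70 occupy positions 6–7 → each gets rank 6.

1, 3, 6, 3, 1, 3, 6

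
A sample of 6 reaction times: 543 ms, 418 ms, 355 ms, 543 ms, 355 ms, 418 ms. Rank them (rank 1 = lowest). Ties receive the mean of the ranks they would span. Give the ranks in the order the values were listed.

Sorted (ascending): 355, 355, 418, 418, 543, 543
The 2 values of 355 occupy positions 1–2 → average rank (1+2)/2 = 1.5.
The 2 values of 418 occupy positions 3–4 → average rank (3+4)/2 = 3.5.
The 2 values of 543 occupy positions 5–6 → average rank (5+6)/2 = 5.5.

5.5, 3.5, 1.5, 5.5, 1.5, 3.5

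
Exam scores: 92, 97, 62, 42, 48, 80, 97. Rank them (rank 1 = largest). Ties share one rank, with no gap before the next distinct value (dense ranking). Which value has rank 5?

Sorted (descending): 97, 97, 92, 80, 62, 48, 42
The 2 values of 97 share dense rank 1.
Remaining distinct values take the next consecutive integers.
Rank 5 → value 48.

48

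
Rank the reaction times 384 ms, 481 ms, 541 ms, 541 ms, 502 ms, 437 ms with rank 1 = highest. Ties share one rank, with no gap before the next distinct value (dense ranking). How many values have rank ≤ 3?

Sorted (descending): 541, 541, 502, 481, 437, 384
The 2 values of 541 share dense rank 1.
Remaining distinct values take the next consecutive integers.
Ranks ≤ 3: {1, 1, 2, 3} → 4 values.

4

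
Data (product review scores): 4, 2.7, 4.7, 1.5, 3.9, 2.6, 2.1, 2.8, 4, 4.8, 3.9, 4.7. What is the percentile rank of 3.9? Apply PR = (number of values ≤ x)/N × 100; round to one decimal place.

N = 12.
Strictly below 3.9: 5. Equal to 3.9: 2.
PR = 7/12 × 100 = 58.3

58.3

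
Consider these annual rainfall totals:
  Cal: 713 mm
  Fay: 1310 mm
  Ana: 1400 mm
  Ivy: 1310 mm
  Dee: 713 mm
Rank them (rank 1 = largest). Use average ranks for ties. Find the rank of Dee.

Sorted (descending): 1400, 1310, 1310, 713, 713
The 2 values of 1310 occupy positions 2–3 → average rank (2+3)/2 = 2.5.
The 2 values of 713 occupy positions 4–5 → average rank (4+5)/2 = 4.5.
Dee has value 713 mm → rank 4.5.

4.5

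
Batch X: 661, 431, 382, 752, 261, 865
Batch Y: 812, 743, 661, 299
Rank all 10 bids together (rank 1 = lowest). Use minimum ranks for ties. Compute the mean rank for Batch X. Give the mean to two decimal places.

Sorted (ascending): 261, 299, 382, 431, 661, 661, 743, 752, 812, 865
The 2 values of 661 occupy positions 5–6 → each gets rank 5.
Batch X values → pooled ranks: 661→5, 431→4, 382→3, 752→8, 261→1, 865→10
Mean rank = (5 + 4 + 3 + 8 + 1 + 10) / 6 = 5.17

5.17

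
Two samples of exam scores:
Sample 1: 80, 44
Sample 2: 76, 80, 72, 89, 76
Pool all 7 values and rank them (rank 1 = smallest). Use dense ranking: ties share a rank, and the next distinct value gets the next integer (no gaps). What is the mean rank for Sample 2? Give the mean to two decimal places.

Sorted (ascending): 44, 72, 76, 76, 80, 80, 89
The 2 values of 76 share dense rank 3.
The 2 values of 80 share dense rank 4.
Remaining distinct values take the next consecutive integers.
Sample 2 values → pooled ranks: 76→3, 80→4, 72→2, 89→5, 76→3
Mean rank = (3 + 4 + 2 + 5 + 3) / 5 = 3.40

3.40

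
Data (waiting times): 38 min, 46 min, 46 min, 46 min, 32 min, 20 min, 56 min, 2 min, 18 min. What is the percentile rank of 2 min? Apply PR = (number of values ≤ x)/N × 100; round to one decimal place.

N = 9.
Strictly below 2: 0. Equal to 2: 1.
PR = 1/9 × 100 = 11.1

11.1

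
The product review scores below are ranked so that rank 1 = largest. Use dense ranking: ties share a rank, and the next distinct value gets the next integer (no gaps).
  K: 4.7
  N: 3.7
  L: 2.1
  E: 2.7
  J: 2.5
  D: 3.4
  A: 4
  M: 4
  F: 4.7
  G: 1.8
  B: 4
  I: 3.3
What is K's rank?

Sorted (descending): 4.7, 4.7, 4, 4, 4, 3.7, 3.4, 3.3, 2.7, 2.5, 2.1, 1.8
The 2 values of 4.7 share dense rank 1.
The 3 values of 4 share dense rank 2.
Remaining distinct values take the next consecutive integers.
K has value 4.7 → rank 1.

1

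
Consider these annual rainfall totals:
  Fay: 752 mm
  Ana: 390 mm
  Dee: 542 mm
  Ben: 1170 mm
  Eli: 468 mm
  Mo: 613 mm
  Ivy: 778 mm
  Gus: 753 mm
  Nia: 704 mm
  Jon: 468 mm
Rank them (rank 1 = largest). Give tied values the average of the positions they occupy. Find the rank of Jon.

8.5

Sorted (descending): 1170, 778, 753, 752, 704, 613, 542, 468, 468, 390
The 2 values of 468 occupy positions 8–9 → average rank (8+9)/2 = 8.5.
Jon has value 468 mm → rank 8.5.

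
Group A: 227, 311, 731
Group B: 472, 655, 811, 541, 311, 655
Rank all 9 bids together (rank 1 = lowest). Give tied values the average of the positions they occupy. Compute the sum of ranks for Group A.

Sorted (ascending): 227, 311, 311, 472, 541, 655, 655, 731, 811
The 2 values of 311 occupy positions 2–3 → average rank (2+3)/2 = 2.5.
The 2 values of 655 occupy positions 6–7 → average rank (6+7)/2 = 6.5.
Group A values → pooled ranks: 227→1, 311→2.5, 731→8
Rank sum = 1 + 2.5 + 8 = 11.5

11.5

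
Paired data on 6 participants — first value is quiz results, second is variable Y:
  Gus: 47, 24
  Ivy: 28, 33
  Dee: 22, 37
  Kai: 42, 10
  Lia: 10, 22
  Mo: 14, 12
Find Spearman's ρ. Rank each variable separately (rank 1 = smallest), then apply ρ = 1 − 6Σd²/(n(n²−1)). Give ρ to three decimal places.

0.029

Ranks of variable 1: 6, 4, 3, 5, 1, 2
Ranks of variable 2: 4, 5, 6, 1, 3, 2
d = r₁ − r₂: 2, -1, -3, 4, -2, 0
d²: 4, 1, 9, 16, 4, 0; Σd² = 34
ρ = 1 − 6·34/(6·35) = 1 − 204/210 = 0.029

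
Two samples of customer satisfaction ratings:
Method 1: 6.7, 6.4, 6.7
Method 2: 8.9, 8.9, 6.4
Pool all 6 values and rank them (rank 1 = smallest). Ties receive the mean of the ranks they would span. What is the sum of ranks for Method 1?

Sorted (ascending): 6.4, 6.4, 6.7, 6.7, 8.9, 8.9
The 2 values of 6.4 occupy positions 1–2 → average rank (1+2)/2 = 1.5.
The 2 values of 6.7 occupy positions 3–4 → average rank (3+4)/2 = 3.5.
The 2 values of 8.9 occupy positions 5–6 → average rank (5+6)/2 = 5.5.
Method 1 values → pooled ranks: 6.7→3.5, 6.4→1.5, 6.7→3.5
Rank sum = 3.5 + 1.5 + 3.5 = 8.5

8.5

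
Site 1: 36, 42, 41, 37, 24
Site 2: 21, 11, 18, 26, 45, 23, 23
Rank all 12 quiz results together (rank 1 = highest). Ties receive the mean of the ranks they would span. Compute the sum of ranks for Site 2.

57

Sorted (descending): 45, 42, 41, 37, 36, 26, 24, 23, 23, 21, 18, 11
The 2 values of 23 occupy positions 8–9 → average rank (8+9)/2 = 8.5.
Site 2 values → pooled ranks: 21→10, 11→12, 18→11, 26→6, 45→1, 23→8.5, 23→8.5
Rank sum = 10 + 12 + 11 + 6 + 1 + 8.5 + 8.5 = 57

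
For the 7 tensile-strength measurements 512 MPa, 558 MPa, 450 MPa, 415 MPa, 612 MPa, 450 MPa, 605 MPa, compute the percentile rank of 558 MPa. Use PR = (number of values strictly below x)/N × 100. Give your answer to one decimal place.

57.1

N = 7.
Strictly below 558: 4. Equal to 558: 1.
PR = 4/7 × 100 = 57.1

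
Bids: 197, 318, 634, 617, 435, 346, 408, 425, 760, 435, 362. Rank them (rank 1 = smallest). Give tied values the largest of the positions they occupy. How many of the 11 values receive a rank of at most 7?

6

Sorted (ascending): 197, 318, 346, 362, 408, 425, 435, 435, 617, 634, 760
The 2 values of 435 occupy positions 7–8 → each gets rank 8.
Ranks ≤ 7: {1, 2, 3, 4, 5, 6} → 6 values.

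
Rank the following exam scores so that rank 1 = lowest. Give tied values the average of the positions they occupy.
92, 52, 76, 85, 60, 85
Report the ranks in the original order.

6, 1, 3, 4.5, 2, 4.5

Sorted (ascending): 52, 60, 76, 85, 85, 92
The 2 values of 85 occupy positions 4–5 → average rank (4+5)/2 = 4.5.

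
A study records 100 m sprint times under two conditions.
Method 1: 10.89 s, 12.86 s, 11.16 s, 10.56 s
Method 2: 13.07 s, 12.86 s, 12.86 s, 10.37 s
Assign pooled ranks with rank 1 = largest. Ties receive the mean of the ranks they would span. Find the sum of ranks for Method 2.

15

Sorted (descending): 13.07, 12.86, 12.86, 12.86, 11.16, 10.89, 10.56, 10.37
The 3 values of 12.86 occupy positions 2–4 → average rank 3.
Method 2 values → pooled ranks: 13.07→1, 12.86→3, 12.86→3, 10.37→8
Rank sum = 1 + 3 + 3 + 8 = 15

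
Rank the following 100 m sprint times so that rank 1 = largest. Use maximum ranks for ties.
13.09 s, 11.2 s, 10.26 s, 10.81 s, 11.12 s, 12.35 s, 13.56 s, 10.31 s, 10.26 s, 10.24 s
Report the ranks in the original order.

Sorted (descending): 13.56, 13.09, 12.35, 11.2, 11.12, 10.81, 10.31, 10.26, 10.26, 10.24
The 2 values of 10.26 occupy positions 8–9 → each gets rank 9.

2, 4, 9, 6, 5, 3, 1, 7, 9, 10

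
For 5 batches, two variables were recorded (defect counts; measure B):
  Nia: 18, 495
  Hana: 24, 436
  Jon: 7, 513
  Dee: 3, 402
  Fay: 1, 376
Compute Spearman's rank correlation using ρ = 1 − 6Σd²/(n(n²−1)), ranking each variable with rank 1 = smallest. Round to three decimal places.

Ranks of variable 1: 4, 5, 3, 2, 1
Ranks of variable 2: 4, 3, 5, 2, 1
d = r₁ − r₂: 0, 2, -2, 0, 0
d²: 0, 4, 4, 0, 0; Σd² = 8
ρ = 1 − 6·8/(5·24) = 1 − 48/120 = 0.600

0.600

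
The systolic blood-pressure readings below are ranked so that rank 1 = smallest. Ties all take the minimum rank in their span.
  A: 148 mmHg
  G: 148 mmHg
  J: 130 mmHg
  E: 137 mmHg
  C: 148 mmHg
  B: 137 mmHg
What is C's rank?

Sorted (ascending): 130, 137, 137, 148, 148, 148
The 2 values of 137 occupy positions 2–3 → each gets rank 2.
The 3 values of 148 occupy positions 4–6 → each gets rank 4.
C has value 148 mmHg → rank 4.

4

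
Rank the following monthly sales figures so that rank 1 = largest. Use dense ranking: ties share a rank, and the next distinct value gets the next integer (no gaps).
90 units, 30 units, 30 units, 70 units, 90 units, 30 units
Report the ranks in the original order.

Sorted (descending): 90, 90, 70, 30, 30, 30
The 2 values of 90 share dense rank 1.
The 3 values of 30 share dense rank 3.
Remaining distinct values take the next consecutive integers.

1, 3, 3, 2, 1, 3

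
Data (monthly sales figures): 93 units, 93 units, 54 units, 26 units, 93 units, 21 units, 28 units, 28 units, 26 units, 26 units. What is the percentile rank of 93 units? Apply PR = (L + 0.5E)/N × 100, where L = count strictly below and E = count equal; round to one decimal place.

N = 10.
Strictly below 93: 7. Equal to 93: 3.
PR = (7 + 0.5·3)/10 × 100 = 85.0

85.0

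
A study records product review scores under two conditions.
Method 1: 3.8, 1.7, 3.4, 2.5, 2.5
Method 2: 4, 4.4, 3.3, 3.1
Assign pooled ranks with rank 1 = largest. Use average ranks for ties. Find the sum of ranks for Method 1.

Sorted (descending): 4.4, 4, 3.8, 3.4, 3.3, 3.1, 2.5, 2.5, 1.7
The 2 values of 2.5 occupy positions 7–8 → average rank (7+8)/2 = 7.5.
Method 1 values → pooled ranks: 3.8→3, 1.7→9, 3.4→4, 2.5→7.5, 2.5→7.5
Rank sum = 3 + 9 + 4 + 7.5 + 7.5 = 31

31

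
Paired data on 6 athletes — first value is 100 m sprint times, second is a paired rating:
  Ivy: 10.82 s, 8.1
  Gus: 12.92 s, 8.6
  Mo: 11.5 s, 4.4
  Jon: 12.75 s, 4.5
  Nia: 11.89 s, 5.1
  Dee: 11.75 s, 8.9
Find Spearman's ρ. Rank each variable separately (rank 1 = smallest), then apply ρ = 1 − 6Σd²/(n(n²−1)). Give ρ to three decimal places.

Ranks of variable 1: 1, 6, 2, 5, 4, 3
Ranks of variable 2: 4, 5, 1, 2, 3, 6
d = r₁ − r₂: -3, 1, 1, 3, 1, -3
d²: 9, 1, 1, 9, 1, 9; Σd² = 30
ρ = 1 − 6·30/(6·35) = 1 − 180/210 = 0.143

0.143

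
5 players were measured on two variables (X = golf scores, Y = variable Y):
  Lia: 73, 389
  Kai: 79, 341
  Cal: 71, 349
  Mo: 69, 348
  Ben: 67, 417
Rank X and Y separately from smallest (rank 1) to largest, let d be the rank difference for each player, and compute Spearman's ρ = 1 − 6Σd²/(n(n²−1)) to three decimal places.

-0.600

Ranks of variable 1: 4, 5, 3, 2, 1
Ranks of variable 2: 4, 1, 3, 2, 5
d = r₁ − r₂: 0, 4, 0, 0, -4
d²: 0, 16, 0, 0, 16; Σd² = 32
ρ = 1 − 6·32/(5·24) = 1 − 192/120 = -0.600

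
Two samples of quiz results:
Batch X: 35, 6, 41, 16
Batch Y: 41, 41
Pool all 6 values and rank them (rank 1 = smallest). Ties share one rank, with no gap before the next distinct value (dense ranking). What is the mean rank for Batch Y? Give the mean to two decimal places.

4.00

Sorted (ascending): 6, 16, 35, 41, 41, 41
The 3 values of 41 share dense rank 4.
Remaining distinct values take the next consecutive integers.
Batch Y values → pooled ranks: 41→4, 41→4
Mean rank = (4 + 4) / 2 = 4.00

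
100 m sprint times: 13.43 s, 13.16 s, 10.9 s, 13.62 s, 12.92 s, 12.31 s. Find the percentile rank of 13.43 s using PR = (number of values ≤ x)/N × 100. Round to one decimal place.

N = 6.
Strictly below 13.43: 4. Equal to 13.43: 1.
PR = 5/6 × 100 = 83.3

83.3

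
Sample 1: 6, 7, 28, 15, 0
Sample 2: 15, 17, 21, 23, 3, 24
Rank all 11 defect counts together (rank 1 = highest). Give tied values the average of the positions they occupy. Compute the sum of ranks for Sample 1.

35.5

Sorted (descending): 28, 24, 23, 21, 17, 15, 15, 7, 6, 3, 0
The 2 values of 15 occupy positions 6–7 → average rank (6+7)/2 = 6.5.
Sample 1 values → pooled ranks: 6→9, 7→8, 28→1, 15→6.5, 0→11
Rank sum = 9 + 8 + 1 + 6.5 + 11 = 35.5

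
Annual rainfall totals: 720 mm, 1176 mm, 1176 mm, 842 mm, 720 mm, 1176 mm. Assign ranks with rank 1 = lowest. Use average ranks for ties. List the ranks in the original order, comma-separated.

Sorted (ascending): 720, 720, 842, 1176, 1176, 1176
The 2 values of 720 occupy positions 1–2 → average rank (1+2)/2 = 1.5.
The 3 values of 1176 occupy positions 4–6 → average rank 5.

1.5, 5, 5, 3, 1.5, 5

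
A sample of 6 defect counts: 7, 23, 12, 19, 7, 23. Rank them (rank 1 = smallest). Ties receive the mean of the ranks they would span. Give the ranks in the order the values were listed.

1.5, 5.5, 3, 4, 1.5, 5.5

Sorted (ascending): 7, 7, 12, 19, 23, 23
The 2 values of 7 occupy positions 1–2 → average rank (1+2)/2 = 1.5.
The 2 values of 23 occupy positions 5–6 → average rank (5+6)/2 = 5.5.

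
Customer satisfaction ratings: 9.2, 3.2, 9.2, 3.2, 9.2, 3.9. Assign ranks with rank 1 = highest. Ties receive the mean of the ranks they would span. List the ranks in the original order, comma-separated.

Sorted (descending): 9.2, 9.2, 9.2, 3.9, 3.2, 3.2
The 3 values of 9.2 occupy positions 1–3 → average rank 2.
The 2 values of 3.2 occupy positions 5–6 → average rank (5+6)/2 = 5.5.

2, 5.5, 2, 5.5, 2, 4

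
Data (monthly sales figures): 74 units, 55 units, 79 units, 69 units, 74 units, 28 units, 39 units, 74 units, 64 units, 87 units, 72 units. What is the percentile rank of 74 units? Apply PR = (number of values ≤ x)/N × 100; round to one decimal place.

81.8

N = 11.
Strictly below 74: 6. Equal to 74: 3.
PR = 9/11 × 100 = 81.8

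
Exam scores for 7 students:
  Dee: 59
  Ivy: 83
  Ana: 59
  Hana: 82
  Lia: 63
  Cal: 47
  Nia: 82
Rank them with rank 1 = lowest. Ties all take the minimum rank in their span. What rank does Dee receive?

Sorted (ascending): 47, 59, 59, 63, 82, 82, 83
The 2 values of 59 occupy positions 2–3 → each gets rank 2.
The 2 values of 82 occupy positions 5–6 → each gets rank 5.
Dee has value 59 → rank 2.

2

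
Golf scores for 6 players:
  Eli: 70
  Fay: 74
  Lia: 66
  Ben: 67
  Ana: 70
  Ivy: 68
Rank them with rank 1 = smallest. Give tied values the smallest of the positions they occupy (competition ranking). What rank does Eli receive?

4

Sorted (ascending): 66, 67, 68, 70, 70, 74
The 2 values of 70 occupy positions 4–5 → each gets rank 4.
Eli has value 70 → rank 4.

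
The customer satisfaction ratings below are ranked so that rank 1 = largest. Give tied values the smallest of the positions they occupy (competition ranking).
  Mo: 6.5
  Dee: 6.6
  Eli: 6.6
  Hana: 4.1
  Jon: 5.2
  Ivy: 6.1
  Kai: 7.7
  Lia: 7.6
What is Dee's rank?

Sorted (descending): 7.7, 7.6, 6.6, 6.6, 6.5, 6.1, 5.2, 4.1
The 2 values of 6.6 occupy positions 3–4 → each gets rank 3.
Dee has value 6.6 → rank 3.

3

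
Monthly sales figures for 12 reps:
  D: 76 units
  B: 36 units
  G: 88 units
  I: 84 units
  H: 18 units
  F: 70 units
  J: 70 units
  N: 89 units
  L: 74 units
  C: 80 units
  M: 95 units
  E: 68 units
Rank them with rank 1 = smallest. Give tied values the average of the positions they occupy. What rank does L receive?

Sorted (ascending): 18, 36, 68, 70, 70, 74, 76, 80, 84, 88, 89, 95
The 2 values of 70 occupy positions 4–5 → average rank (4+5)/2 = 4.5.
L has value 74 units → rank 6.

6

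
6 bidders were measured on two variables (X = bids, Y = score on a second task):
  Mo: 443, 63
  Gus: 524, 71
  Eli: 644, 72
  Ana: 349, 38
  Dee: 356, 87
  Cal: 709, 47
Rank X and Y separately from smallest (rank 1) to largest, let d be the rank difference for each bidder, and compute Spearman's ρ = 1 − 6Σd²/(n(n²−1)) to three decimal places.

Ranks of variable 1: 3, 4, 5, 1, 2, 6
Ranks of variable 2: 3, 4, 5, 1, 6, 2
d = r₁ − r₂: 0, 0, 0, 0, -4, 4
d²: 0, 0, 0, 0, 16, 16; Σd² = 32
ρ = 1 − 6·32/(6·35) = 1 − 192/210 = 0.086

0.086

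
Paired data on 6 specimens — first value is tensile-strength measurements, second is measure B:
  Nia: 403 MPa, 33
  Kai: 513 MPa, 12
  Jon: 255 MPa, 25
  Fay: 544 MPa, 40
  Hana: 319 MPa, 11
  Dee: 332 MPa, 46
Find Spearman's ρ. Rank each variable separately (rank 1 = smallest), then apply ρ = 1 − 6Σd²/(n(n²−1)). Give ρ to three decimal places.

0.314

Ranks of variable 1: 4, 5, 1, 6, 2, 3
Ranks of variable 2: 4, 2, 3, 5, 1, 6
d = r₁ − r₂: 0, 3, -2, 1, 1, -3
d²: 0, 9, 4, 1, 1, 9; Σd² = 24
ρ = 1 − 6·24/(6·35) = 1 − 144/210 = 0.314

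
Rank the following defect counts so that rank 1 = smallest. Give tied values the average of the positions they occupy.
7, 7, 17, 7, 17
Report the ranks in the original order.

Sorted (ascending): 7, 7, 7, 17, 17
The 3 values of 7 occupy positions 1–3 → average rank 2.
The 2 values of 17 occupy positions 4–5 → average rank (4+5)/2 = 4.5.

2, 2, 4.5, 2, 4.5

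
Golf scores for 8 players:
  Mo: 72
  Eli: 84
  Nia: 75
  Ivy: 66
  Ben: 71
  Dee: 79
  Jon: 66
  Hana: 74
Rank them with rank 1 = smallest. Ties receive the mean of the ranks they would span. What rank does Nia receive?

6

Sorted (ascending): 66, 66, 71, 72, 74, 75, 79, 84
The 2 values of 66 occupy positions 1–2 → average rank (1+2)/2 = 1.5.
Nia has value 75 → rank 6.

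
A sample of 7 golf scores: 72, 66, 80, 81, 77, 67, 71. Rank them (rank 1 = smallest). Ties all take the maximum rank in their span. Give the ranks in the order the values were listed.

Sorted (ascending): 66, 67, 71, 72, 77, 80, 81
No ties — each value takes its position as its rank.

4, 1, 6, 7, 5, 2, 3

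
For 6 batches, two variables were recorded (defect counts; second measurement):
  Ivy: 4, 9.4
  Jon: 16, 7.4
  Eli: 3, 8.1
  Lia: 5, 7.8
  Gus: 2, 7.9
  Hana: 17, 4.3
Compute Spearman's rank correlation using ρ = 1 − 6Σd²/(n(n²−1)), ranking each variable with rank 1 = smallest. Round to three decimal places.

Ranks of variable 1: 3, 5, 2, 4, 1, 6
Ranks of variable 2: 6, 2, 5, 3, 4, 1
d = r₁ − r₂: -3, 3, -3, 1, -3, 5
d²: 9, 9, 9, 1, 9, 25; Σd² = 62
ρ = 1 − 6·62/(6·35) = 1 − 372/210 = -0.771

-0.771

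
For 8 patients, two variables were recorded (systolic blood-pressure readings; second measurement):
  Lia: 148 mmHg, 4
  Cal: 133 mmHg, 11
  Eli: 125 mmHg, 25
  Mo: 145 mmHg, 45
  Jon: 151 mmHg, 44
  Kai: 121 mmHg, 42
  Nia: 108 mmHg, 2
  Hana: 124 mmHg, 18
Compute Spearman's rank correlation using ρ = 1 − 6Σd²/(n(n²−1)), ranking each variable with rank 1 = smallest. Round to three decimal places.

Ranks of variable 1: 7, 5, 4, 6, 8, 2, 1, 3
Ranks of variable 2: 2, 3, 5, 8, 7, 6, 1, 4
d = r₁ − r₂: 5, 2, -1, -2, 1, -4, 0, -1
d²: 25, 4, 1, 4, 1, 16, 0, 1; Σd² = 52
ρ = 1 − 6·52/(8·63) = 1 − 312/504 = 0.381

0.381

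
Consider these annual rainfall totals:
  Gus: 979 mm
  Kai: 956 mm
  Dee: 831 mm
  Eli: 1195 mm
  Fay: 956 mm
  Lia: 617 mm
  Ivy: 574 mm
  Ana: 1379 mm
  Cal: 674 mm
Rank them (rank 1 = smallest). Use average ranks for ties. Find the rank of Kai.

Sorted (ascending): 574, 617, 674, 831, 956, 956, 979, 1195, 1379
The 2 values of 956 occupy positions 5–6 → average rank (5+6)/2 = 5.5.
Kai has value 956 mm → rank 5.5.

5.5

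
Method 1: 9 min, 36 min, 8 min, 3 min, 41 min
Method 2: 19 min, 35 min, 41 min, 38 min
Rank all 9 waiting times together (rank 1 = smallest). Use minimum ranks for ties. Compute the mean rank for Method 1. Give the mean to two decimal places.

Sorted (ascending): 3, 8, 9, 19, 35, 36, 38, 41, 41
The 2 values of 41 occupy positions 8–9 → each gets rank 8.
Method 1 values → pooled ranks: 9→3, 36→6, 8→2, 3→1, 41→8
Mean rank = (3 + 6 + 2 + 1 + 8) / 5 = 4.00

4.00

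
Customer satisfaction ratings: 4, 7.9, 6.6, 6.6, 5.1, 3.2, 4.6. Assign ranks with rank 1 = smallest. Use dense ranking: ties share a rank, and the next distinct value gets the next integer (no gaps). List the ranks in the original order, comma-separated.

Sorted (ascending): 3.2, 4, 4.6, 5.1, 6.6, 6.6, 7.9
The 2 values of 6.6 share dense rank 5.
Remaining distinct values take the next consecutive integers.

2, 6, 5, 5, 4, 1, 3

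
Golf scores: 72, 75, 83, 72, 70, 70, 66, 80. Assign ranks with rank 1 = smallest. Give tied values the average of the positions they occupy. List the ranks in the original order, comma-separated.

4.5, 6, 8, 4.5, 2.5, 2.5, 1, 7

Sorted (ascending): 66, 70, 70, 72, 72, 75, 80, 83
The 2 values of 70 occupy positions 2–3 → average rank (2+3)/2 = 2.5.
The 2 values of 72 occupy positions 4–5 → average rank (4+5)/2 = 4.5.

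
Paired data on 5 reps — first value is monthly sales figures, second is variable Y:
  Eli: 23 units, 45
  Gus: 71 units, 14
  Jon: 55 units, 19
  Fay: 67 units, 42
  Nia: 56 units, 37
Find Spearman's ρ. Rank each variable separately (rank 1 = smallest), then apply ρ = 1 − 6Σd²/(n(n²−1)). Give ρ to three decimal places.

Ranks of variable 1: 1, 5, 2, 4, 3
Ranks of variable 2: 5, 1, 2, 4, 3
d = r₁ − r₂: -4, 4, 0, 0, 0
d²: 16, 16, 0, 0, 0; Σd² = 32
ρ = 1 − 6·32/(5·24) = 1 − 192/120 = -0.600

-0.600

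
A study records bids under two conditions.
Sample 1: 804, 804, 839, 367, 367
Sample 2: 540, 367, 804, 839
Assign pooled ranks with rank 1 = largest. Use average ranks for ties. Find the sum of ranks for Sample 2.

19.5

Sorted (descending): 839, 839, 804, 804, 804, 540, 367, 367, 367
The 2 values of 839 occupy positions 1–2 → average rank (1+2)/2 = 1.5.
The 3 values of 804 occupy positions 3–5 → average rank 4.
The 3 values of 367 occupy positions 7–9 → average rank 8.
Sample 2 values → pooled ranks: 540→6, 367→8, 804→4, 839→1.5
Rank sum = 6 + 8 + 4 + 1.5 = 19.5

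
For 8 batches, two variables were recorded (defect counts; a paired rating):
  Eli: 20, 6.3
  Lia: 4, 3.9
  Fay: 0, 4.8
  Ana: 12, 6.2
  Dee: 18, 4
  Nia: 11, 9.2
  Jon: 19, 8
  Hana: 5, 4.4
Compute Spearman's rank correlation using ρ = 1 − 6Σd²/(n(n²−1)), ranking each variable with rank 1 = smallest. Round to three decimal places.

Ranks of variable 1: 8, 2, 1, 5, 6, 4, 7, 3
Ranks of variable 2: 6, 1, 4, 5, 2, 8, 7, 3
d = r₁ − r₂: 2, 1, -3, 0, 4, -4, 0, 0
d²: 4, 1, 9, 0, 16, 16, 0, 0; Σd² = 46
ρ = 1 − 6·46/(8·63) = 1 − 276/504 = 0.452

0.452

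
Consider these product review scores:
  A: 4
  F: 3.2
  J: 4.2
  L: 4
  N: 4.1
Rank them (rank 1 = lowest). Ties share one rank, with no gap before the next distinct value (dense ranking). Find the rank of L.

Sorted (ascending): 3.2, 4, 4, 4.1, 4.2
The 2 values of 4 share dense rank 2.
Remaining distinct values take the next consecutive integers.
L has value 4 → rank 2.

2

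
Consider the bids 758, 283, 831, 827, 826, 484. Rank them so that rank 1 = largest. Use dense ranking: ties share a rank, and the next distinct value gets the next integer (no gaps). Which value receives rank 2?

827

Sorted (descending): 831, 827, 826, 758, 484, 283
No ties — each value takes its position as its rank.
Rank 2 → value 827.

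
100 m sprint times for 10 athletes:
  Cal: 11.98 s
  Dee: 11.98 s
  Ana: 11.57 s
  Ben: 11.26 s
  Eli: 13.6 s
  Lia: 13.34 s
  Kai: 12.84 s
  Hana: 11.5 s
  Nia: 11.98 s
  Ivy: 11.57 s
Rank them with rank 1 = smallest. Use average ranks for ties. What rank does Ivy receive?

Sorted (ascending): 11.26, 11.5, 11.57, 11.57, 11.98, 11.98, 11.98, 12.84, 13.34, 13.6
The 2 values of 11.57 occupy positions 3–4 → average rank (3+4)/2 = 3.5.
The 3 values of 11.98 occupy positions 5–7 → average rank 6.
Ivy has value 11.57 s → rank 3.5.

3.5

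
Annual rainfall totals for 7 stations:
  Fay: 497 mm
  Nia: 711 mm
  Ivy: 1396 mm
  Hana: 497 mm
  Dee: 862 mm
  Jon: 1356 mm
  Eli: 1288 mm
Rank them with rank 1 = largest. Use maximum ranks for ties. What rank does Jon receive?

Sorted (descending): 1396, 1356, 1288, 862, 711, 497, 497
The 2 values of 497 occupy positions 6–7 → each gets rank 7.
Jon has value 1356 mm → rank 2.

2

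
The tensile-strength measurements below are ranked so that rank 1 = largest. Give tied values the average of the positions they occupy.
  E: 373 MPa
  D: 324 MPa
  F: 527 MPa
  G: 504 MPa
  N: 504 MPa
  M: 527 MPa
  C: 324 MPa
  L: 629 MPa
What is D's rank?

Sorted (descending): 629, 527, 527, 504, 504, 373, 324, 324
The 2 values of 527 occupy positions 2–3 → average rank (2+3)/2 = 2.5.
The 2 values of 504 occupy positions 4–5 → average rank (4+5)/2 = 4.5.
The 2 values of 324 occupy positions 7–8 → average rank (7+8)/2 = 7.5.
D has value 324 MPa → rank 7.5.

7.5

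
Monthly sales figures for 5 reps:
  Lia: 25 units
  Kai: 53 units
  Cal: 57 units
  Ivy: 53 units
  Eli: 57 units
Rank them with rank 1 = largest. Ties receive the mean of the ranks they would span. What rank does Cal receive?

1.5

Sorted (descending): 57, 57, 53, 53, 25
The 2 values of 57 occupy positions 1–2 → average rank (1+2)/2 = 1.5.
The 2 values of 53 occupy positions 3–4 → average rank (3+4)/2 = 3.5.
Cal has value 57 units → rank 1.5.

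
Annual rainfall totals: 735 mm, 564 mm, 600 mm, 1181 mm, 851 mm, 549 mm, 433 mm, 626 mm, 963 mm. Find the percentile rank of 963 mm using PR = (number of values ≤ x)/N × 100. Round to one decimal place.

N = 9.
Strictly below 963: 7. Equal to 963: 1.
PR = 8/9 × 100 = 88.9

88.9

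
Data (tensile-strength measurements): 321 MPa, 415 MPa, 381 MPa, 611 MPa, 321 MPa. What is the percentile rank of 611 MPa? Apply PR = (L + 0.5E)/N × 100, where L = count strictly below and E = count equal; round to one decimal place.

90.0

N = 5.
Strictly below 611: 4. Equal to 611: 1.
PR = (4 + 0.5·1)/5 × 100 = 90.0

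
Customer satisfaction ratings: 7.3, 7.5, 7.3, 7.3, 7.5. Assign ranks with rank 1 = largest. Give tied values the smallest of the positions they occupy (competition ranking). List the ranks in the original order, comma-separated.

Sorted (descending): 7.5, 7.5, 7.3, 7.3, 7.3
The 2 values of 7.5 occupy positions 1–2 → each gets rank 1.
The 3 values of 7.3 occupy positions 3–5 → each gets rank 3.

3, 1, 3, 3, 1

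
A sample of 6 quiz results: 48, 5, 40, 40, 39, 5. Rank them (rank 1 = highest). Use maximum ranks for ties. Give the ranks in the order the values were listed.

1, 6, 3, 3, 4, 6

Sorted (descending): 48, 40, 40, 39, 5, 5
The 2 values of 40 occupy positions 2–3 → each gets rank 3.
The 2 values of 5 occupy positions 5–6 → each gets rank 6.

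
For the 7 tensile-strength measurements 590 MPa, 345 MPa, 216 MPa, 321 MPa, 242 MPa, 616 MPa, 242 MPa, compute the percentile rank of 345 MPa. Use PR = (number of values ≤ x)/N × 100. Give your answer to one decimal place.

71.4

N = 7.
Strictly below 345: 4. Equal to 345: 1.
PR = 5/7 × 100 = 71.4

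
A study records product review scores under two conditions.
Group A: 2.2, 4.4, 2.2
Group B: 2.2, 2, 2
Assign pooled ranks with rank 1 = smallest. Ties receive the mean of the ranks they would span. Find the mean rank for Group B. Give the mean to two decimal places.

2.33

Sorted (ascending): 2, 2, 2.2, 2.2, 2.2, 4.4
The 2 values of 2 occupy positions 1–2 → average rank (1+2)/2 = 1.5.
The 3 values of 2.2 occupy positions 3–5 → average rank 4.
Group B values → pooled ranks: 2.2→4, 2→1.5, 2→1.5
Mean rank = (4 + 1.5 + 1.5) / 3 = 2.33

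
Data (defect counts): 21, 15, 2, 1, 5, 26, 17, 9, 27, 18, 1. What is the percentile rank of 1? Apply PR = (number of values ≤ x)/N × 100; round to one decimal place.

N = 11.
Strictly below 1: 0. Equal to 1: 2.
PR = 2/11 × 100 = 18.2

18.2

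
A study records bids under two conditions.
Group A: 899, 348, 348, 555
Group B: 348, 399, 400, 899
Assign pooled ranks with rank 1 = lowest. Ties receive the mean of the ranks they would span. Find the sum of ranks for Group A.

17.5

Sorted (ascending): 348, 348, 348, 399, 400, 555, 899, 899
The 3 values of 348 occupy positions 1–3 → average rank 2.
The 2 values of 899 occupy positions 7–8 → average rank (7+8)/2 = 7.5.
Group A values → pooled ranks: 899→7.5, 348→2, 348→2, 555→6
Rank sum = 7.5 + 2 + 2 + 6 = 17.5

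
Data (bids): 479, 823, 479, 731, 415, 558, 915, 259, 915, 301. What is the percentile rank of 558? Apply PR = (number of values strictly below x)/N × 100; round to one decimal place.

50.0

N = 10.
Strictly below 558: 5. Equal to 558: 1.
PR = 5/10 × 100 = 50.0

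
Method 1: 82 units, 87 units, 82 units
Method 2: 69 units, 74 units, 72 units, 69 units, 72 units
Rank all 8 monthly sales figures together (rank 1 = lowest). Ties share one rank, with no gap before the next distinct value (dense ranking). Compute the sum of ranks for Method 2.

9

Sorted (ascending): 69, 69, 72, 72, 74, 82, 82, 87
The 2 values of 69 share dense rank 1.
The 2 values of 72 share dense rank 2.
The 2 values of 82 share dense rank 4.
Remaining distinct values take the next consecutive integers.
Method 2 values → pooled ranks: 69→1, 74→3, 72→2, 69→1, 72→2
Rank sum = 1 + 3 + 2 + 1 + 2 = 9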